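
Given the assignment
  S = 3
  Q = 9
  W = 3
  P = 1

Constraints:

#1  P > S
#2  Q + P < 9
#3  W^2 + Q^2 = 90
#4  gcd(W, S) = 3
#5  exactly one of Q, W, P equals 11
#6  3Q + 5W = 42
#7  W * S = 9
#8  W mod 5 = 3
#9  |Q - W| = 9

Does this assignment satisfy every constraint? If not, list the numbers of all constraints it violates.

#1 P = 1, S = 3; 1 ≤ 3 (want >)  ✗
#2 Q + P = 9 + 1 = 10; 10 ≥ 9, bound 9 not met  ✗
#3 W^2 + Q^2 = 3^2 + 9^2 = 9 + 81 = 90  ✓
#4 gcd(3, 3) = 3  ✓
#5 Q=9, W=3, P=1; 0 of them equal 11, not exactly one  ✗
#6 3Q + 5W = 3(9) + 5(3) = 42  ✓
#7 W * S = 3 * 3 = 9  ✓
#8 3 mod 5 = 3  ✓
#9 |9 - 3| = 6, not 9  ✗

Constraints 1, 2, 5, 9 do not hold.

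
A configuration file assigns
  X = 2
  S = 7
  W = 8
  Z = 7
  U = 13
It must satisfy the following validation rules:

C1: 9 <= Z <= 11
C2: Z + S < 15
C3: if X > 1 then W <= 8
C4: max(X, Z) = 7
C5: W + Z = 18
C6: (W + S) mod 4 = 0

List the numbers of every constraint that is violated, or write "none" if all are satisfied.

C1: Z = 7 is outside [9, 11]  ✗
C2: Z + S = 7 + 7 = 14; 14 < 15  ✓
C3: X = 2 > 1, so we need W ≤ 8; W = 8 ≤ 8  ✓
C4: max(2, 7) = 7  ✓
C5: W + Z = 8 + 7 = 15, not 18  ✗
C6: W + S = 15; 15 mod 4 = 3, not 0  ✗

No — constraints 1, 5, 6 are not satisfied.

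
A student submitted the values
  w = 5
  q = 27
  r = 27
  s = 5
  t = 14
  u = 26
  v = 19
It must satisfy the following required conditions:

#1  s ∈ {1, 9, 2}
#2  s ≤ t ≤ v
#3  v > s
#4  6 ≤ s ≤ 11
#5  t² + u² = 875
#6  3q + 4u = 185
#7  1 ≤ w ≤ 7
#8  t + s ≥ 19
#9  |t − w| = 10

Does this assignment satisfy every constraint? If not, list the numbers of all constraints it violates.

#1 s = 5 is not in {1, 9, 2} — fails.
#2 values 5 ≤ 14 ≤ 19 — holds.
#3 v = 19, s = 5; 19 > 5 — holds.
#4 s = 5 is outside [6, 11] — fails.
#5 t² + u² = 14² + 26² = 196 + 676 = 872, not 875 — fails.
#6 3q + 4u = 3(27) + 4(26) = 185 — holds.
#7 w = 5 lies in [1, 7] — holds.
#8 t + s = 14 + 5 = 19; 19 ≥ 19 — holds.
#9 |14 − 5| = 9, not 10 — fails.

Constraints 1, 4, 5, and 9 are violated.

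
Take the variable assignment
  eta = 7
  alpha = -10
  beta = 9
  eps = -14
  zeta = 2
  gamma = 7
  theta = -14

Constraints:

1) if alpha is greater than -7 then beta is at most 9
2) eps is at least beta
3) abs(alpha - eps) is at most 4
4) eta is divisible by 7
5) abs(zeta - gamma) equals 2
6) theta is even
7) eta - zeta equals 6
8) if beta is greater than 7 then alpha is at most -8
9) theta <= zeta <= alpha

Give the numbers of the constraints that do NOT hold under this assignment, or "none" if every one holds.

1) alpha = -10, not > -7; antecedent false, conditional vacuously true — OK.
2) eps = -14, beta = 9; -14 < 9 (want ≥) — violated.
3) abs(-10 - (-14)) = 4; 4 ≤ 4 — OK.
4) 7 / 7 = 1, so 7 divides 7 — OK.
5) abs(2 - 7) = 5, not 2 — violated.
6) theta = -14 is even — OK.
7) eta - zeta = 7 - 2 = 5, not 6 — violated.
8) beta = 9 > 7, so we need alpha ≤ -8; alpha = -10 ≤ -8 — OK.
9) values -14, 2, -10; zeta = 2 is not <= alpha = -10 — violated.

Violated: 2, 5, 7, 9.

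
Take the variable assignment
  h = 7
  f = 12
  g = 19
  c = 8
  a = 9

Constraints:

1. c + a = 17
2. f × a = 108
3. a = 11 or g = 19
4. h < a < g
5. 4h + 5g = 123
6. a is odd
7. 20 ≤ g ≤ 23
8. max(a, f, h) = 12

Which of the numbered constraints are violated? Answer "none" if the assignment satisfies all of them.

1. c + a = 8 + 9 = 17  yes
2. f × a = 12 × 9 = 108  yes
3. a = 9 ≠ 11, but g = 19 = 19 (second disjunct)  yes
4. values 7 < 9 < 19  yes
5. 4h + 5g = 4(7) + 5(19) = 123  yes
6. a = 9 is odd  yes
7. g = 19 is outside [20, 23]  no
8. max(9, 12, 7) = 12  yes

Constraint 7 does not hold.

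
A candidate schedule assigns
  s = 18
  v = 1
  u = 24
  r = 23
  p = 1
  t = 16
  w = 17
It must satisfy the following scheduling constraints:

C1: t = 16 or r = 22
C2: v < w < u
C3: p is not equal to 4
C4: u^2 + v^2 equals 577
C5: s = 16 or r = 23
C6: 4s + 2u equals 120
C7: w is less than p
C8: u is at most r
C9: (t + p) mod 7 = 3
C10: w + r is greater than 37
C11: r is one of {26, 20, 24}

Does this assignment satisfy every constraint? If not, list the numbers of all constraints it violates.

C1: t = 16 = 16 (first disjunct)  holds
C2: values 1 < 17 < 24  holds
C3: p = 1, and 1 ≠ 4  holds
C4: u^2 + v^2 = 24^2 + 1^2 = 576 + 1 = 577  holds
C5: s = 18 ≠ 16, but r = 23 = 23 (second disjunct)  holds
C6: 4s + 2u = 4(18) + 2(24) = 120  holds
C7: w = 17, p = 1; 17 ≥ 1 (want <)  fails
C8: u = 24, r = 23; 24 > 23 (want ≤)  fails
C9: t + p = 17; 17 mod 7 = 3  holds
C10: w + r = 17 + 23 = 40; 40 > 37  holds
C11: r = 23 is not in {26, 20, 24}  fails

Constraints 7, 8, 11 do not hold.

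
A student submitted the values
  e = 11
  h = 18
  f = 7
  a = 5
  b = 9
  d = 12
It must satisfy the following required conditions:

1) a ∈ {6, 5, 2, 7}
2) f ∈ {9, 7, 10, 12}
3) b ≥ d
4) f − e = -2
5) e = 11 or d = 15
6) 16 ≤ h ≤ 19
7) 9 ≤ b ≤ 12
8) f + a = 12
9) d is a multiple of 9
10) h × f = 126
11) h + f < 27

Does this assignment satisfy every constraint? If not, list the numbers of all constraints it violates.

1) a = 5 is in {6, 5, 2, 7} — OK.
2) f = 7 is in {9, 7, 10, 12} — OK.
3) b = 9, d = 12; 9 < 12 (want ≥) — violated.
4) f − e = 7 − 11 = -4, not -2 — violated.
5) e = 11 = 11 (first disjunct) — OK.
6) h = 18 lies in [16, 19] — OK.
7) b = 9 lies in [9, 12] — OK.
8) f + a = 7 + 5 = 12 — OK.
9) 12 = 9×1 + 3, so 9 does not divide 12 — violated.
10) h × f = 18 × 7 = 126 — OK.
11) h + f = 18 + 7 = 25; 25 < 27 — OK.

Constraints 3, 4, 9 are violated.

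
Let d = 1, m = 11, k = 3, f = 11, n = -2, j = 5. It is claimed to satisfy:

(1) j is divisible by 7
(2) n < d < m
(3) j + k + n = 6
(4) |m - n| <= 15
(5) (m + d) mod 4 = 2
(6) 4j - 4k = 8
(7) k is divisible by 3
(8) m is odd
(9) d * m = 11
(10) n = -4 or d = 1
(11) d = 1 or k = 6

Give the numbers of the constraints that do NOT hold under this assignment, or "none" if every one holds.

Constraints 1, 5 are violated.

(1) 5 = 7*0 + 5, so 7 does not divide 5 — violated.
(2) values -2 < 1 < 11 — satisfied.
(3) j + k + n = 5 + 3 + (-2) = 6 — satisfied.
(4) |11 - (-2)| = 13; 13 ≤ 15 — satisfied.
(5) m + d = 12; 12 mod 4 = 0, not 2 — violated.
(6) 4j - 4k = 4(5) - 4(3) = 8 — satisfied.
(7) 3 / 3 = 1, so 3 divides 3 — satisfied.
(8) m = 11 is odd — satisfied.
(9) d * m = 1 * 11 = 11 — satisfied.
(10) n = -2 ≠ -4, but d = 1 = 1 (second disjunct) — satisfied.
(11) d = 1 = 1 (first disjunct) — satisfied.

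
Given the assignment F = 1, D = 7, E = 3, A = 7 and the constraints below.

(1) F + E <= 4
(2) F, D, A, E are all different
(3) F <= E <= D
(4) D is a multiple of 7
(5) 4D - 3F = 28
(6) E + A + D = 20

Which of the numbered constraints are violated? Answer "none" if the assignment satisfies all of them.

Constraints 2, 5, 6 do not hold.

(1) F + E = 1 + 3 = 4; 4 ≤ 4 — holds.
(2) D = A = 7, not all different — fails.
(3) values 1 <= 3 <= 7 — holds.
(4) 7 / 7 = 1, so 7 divides 7 — holds.
(5) 4D - 3F = 4(7) - 3(1) = 25, not 28 — fails.
(6) E + A + D = 3 + 7 + 7 = 17, not 20 — fails.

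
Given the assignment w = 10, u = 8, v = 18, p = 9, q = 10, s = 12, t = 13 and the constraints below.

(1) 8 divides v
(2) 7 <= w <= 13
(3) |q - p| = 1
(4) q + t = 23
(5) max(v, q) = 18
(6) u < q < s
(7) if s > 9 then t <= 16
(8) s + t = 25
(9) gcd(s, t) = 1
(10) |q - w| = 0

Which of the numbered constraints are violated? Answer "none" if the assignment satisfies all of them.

(1) 18 = 8*2 + 2, so 8 does not divide 18 — does not hold.
(2) w = 10 lies in [7, 13] — holds.
(3) |10 - 9| = 1 — holds.
(4) q + t = 10 + 13 = 23 — holds.
(5) max(18, 10) = 18 — holds.
(6) values 8 < 10 < 12 — holds.
(7) s = 12 > 9, so we need t ≤ 16; t = 13 ≤ 16 — holds.
(8) s + t = 12 + 13 = 25 — holds.
(9) gcd(12, 13) = 1 — holds.
(10) |10 - 10| = 0 — holds.

Constraint 1 is violated.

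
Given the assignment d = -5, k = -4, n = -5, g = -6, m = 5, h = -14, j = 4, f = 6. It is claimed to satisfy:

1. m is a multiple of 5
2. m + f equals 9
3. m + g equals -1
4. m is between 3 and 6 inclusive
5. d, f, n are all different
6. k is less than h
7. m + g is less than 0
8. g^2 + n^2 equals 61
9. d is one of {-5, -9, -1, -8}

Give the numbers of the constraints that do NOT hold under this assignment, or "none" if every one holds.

1. 5 / 5 = 1, so 5 divides 5  true
2. m + f = 5 + 6 = 11, not 9  false
3. m + g = 5 + (-6) = -1  true
4. m = 5 lies in [3, 6]  true
5. d = n = -5, not all different  false
6. k = -4, h = -14; -4 ≥ -14 (want <)  false
7. m + g = 5 + (-6) = -1; -1 < 0  true
8. g^2 + n^2 = (-6)^2 + (-5)^2 = 36 + 25 = 61  true
9. d = -5 is in {-5, -9, -1, -8}  true

No — constraints 2, 5, 6 are not satisfied.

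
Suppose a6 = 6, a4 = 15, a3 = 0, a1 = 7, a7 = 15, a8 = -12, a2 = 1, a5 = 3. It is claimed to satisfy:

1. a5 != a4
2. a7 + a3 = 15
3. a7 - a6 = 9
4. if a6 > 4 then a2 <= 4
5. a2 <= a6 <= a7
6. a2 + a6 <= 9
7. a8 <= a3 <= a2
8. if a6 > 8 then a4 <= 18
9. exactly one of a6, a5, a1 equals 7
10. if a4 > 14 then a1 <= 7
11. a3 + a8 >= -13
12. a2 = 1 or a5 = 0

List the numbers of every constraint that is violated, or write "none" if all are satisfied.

1. a5 = 3, a4 = 15; distinct  holds
2. a7 + a3 = 15 + 0 = 15  holds
3. a7 - a6 = 15 - 6 = 9  holds
4. a6 = 6 > 4, so we need a2 ≤ 4; a2 = 1 ≤ 4  holds
5. values 1 <= 6 <= 15  holds
6. a2 + a6 = 1 + 6 = 7; 7 ≤ 9  holds
7. values -12 <= 0 <= 1  holds
8. a6 = 6, not > 8; antecedent false, conditional vacuously true  holds
9. a6=6, a5=3, a1=7; 1 of them equals 7  holds
10. a4 = 15 > 14, so we need a1 ≤ 7; a1 = 7 ≤ 7  holds
11. a3 + a8 = 0 + (-12) = -12; -12 ≥ -13  holds
12. a2 = 1 = 1 (first disjunct)  holds

The assignment satisfies every constraint.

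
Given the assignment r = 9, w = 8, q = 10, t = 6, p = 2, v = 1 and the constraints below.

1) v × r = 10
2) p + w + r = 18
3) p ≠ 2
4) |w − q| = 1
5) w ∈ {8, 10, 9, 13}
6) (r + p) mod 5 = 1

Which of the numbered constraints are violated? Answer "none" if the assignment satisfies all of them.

1) v × r = 1 × 9 = 9, not 10 — violated.
2) p + w + r = 2 + 8 + 9 = 19, not 18 — violated.
3) p = 2, but 2 is required to differ — violated.
4) |8 − 10| = 2, not 1 — violated.
5) w = 8 is in {8, 10, 9, 13} — OK.
6) r + p = 11; 11 mod 5 = 1 — OK.

Constraints 1, 2, 3, and 4 do not hold.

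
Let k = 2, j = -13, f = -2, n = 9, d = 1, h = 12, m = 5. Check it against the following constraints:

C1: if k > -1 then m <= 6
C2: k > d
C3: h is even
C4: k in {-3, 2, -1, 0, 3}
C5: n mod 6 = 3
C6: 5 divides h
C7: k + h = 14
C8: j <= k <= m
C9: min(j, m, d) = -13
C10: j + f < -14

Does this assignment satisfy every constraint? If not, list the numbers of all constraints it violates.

Violated: 6.

C1: k = 2 > -1, so we need m ≤ 6; m = 5 ≤ 6 — holds.
C2: k = 2, d = 1; 2 > 1 — holds.
C3: h = 12 is even — holds.
C4: k = 2 is in {-3, 2, -1, 0, 3} — holds.
C5: 9 mod 6 = 3 — holds.
C6: 12 = 5*2 + 2, so 5 does not divide 12 — fails.
C7: k + h = 2 + 12 = 14 — holds.
C8: values -13 <= 2 <= 5 — holds.
C9: min(-13, 5, 1) = -13 — holds.
C10: j + f = -13 + (-2) = -15; -15 < -14 — holds.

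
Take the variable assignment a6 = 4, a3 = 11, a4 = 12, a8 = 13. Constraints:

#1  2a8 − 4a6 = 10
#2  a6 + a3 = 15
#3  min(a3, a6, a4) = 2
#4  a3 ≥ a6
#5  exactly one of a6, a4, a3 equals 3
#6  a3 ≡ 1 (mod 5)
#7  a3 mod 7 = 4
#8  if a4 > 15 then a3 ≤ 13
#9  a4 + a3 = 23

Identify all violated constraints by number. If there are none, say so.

#1 2a8 − 4a6 = 2(13) − 4(4) = 10 — OK.
#2 a6 + a3 = 4 + 11 = 15 — OK.
#3 min(11, 4, 12) = 4, not 2 — violated.
#4 a3 = 11, a6 = 4; 11 ≥ 4 — OK.
#5 a6=4, a4=12, a3=11; 0 of them equal 3, not exactly one — violated.
#6 11 mod 5 = 1 — OK.
#7 11 mod 7 = 4 — OK.
#8 a4 = 12, not > 15; antecedent false, conditional vacuously true — OK.
#9 a4 + a3 = 12 + 11 = 23 — OK.

The assignment fails constraints 3 and 5.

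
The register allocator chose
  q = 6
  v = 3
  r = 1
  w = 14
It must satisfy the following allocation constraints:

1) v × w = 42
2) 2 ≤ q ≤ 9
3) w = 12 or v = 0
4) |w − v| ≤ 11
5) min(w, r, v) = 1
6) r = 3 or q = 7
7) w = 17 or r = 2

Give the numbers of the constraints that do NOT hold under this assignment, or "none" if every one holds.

The assignment fails constraints 3, 6, and 7.

1) v × w = 3 × 14 = 42  OK
2) q = 6 lies in [2, 9]  OK
3) w = 14 ≠ 12 and v = 3 ≠ 0; both disjuncts false  FAIL
4) |14 − 3| = 11; 11 ≤ 11  OK
5) min(14, 1, 3) = 1  OK
6) r = 1 ≠ 3 and q = 6 ≠ 7; both disjuncts false  FAIL
7) w = 14 ≠ 17 and r = 1 ≠ 2; both disjuncts false  FAIL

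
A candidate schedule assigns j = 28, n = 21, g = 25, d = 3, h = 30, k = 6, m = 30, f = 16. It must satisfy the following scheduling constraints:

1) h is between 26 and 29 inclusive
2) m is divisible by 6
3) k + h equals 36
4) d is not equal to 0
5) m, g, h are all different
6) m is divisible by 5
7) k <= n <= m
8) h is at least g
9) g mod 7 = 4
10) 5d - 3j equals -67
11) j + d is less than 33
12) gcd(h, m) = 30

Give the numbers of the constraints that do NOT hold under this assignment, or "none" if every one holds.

Violated: 1, 5, and 10.

1) h = 30 is outside [26, 29] — fails.
2) 30 / 6 = 5, so 6 divides 30 — holds.
3) k + h = 6 + 30 = 36 — holds.
4) d = 3, and 3 ≠ 0 — holds.
5) m = h = 30, not all different — fails.
6) 30 / 5 = 6, so 5 divides 30 — holds.
7) values 6 <= 21 <= 30 — holds.
8) h = 30, g = 25; 30 ≥ 25 — holds.
9) 25 mod 7 = 4 — holds.
10) 5d - 3j = 5(3) - 3(28) = -69, not -67 — fails.
11) j + d = 28 + 3 = 31; 31 < 33 — holds.
12) gcd(30, 30) = 30 — holds.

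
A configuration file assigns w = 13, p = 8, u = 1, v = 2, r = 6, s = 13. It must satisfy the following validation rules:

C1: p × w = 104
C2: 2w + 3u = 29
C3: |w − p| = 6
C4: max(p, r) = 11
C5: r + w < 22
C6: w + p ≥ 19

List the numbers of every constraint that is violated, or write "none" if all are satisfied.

Violated: 3, 4.

C1: p × w = 8 × 13 = 104 — satisfied.
C2: 2w + 3u = 2(13) + 3(1) = 29 — satisfied.
C3: |13 − 8| = 5, not 6 — violated.
C4: max(8, 6) = 8, not 11 — violated.
C5: r + w = 6 + 13 = 19; 19 < 22 — satisfied.
C6: w + p = 13 + 8 = 21; 21 ≥ 19 — satisfied.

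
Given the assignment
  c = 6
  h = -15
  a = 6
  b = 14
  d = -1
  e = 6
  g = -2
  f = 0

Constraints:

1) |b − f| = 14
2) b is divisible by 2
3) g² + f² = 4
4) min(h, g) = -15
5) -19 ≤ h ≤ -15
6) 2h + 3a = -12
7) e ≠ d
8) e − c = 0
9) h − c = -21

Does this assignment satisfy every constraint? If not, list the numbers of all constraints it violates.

No violations.

1) |14 − 0| = 14 — satisfied.
2) 14 / 2 = 7, so 2 divides 14 — satisfied.
3) g² + f² = (-2)² + 0² = 4 + 0 = 4 — satisfied.
4) min(-15, -2) = -15 — satisfied.
5) h = -15 lies in [-19, -15] — satisfied.
6) 2h + 3a = 2(-15) + 3(6) = -12 — satisfied.
7) e = 6, d = -1; distinct — satisfied.
8) e − c = 6 − 6 = 0 — satisfied.
9) h − c = -15 − 6 = -21 — satisfied.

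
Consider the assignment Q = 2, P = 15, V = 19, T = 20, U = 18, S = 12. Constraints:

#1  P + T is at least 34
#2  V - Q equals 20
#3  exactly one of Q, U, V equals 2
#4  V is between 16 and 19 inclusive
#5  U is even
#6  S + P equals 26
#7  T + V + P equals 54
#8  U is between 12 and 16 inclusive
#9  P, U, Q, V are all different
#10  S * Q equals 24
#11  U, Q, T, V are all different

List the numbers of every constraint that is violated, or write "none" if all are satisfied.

Constraints 2, 6, and 8 are violated.

#1 P + T = 15 + 20 = 35; 35 ≥ 34 — holds.
#2 V - Q = 19 - 2 = 17, not 20 — does not hold.
#3 Q=2, U=18, V=19; 1 of them equals 2 — holds.
#4 V = 19 lies in [16, 19] — holds.
#5 U = 18 is even — holds.
#6 S + P = 12 + 15 = 27, not 26 — does not hold.
#7 T + V + P = 20 + 19 + 15 = 54 — holds.
#8 U = 18 is outside [12, 16] — does not hold.
#9 values 15, 18, 2, 19 are pairwise distinct — holds.
#10 S * Q = 12 * 2 = 24 — holds.
#11 values 18, 2, 20, 19 are pairwise distinct — holds.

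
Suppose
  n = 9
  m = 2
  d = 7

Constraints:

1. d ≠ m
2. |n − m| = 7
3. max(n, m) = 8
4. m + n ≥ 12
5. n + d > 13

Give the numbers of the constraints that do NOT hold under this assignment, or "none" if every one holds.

The assignment fails constraints 3 and 4.

1. d = 7, m = 2; distinct — satisfied.
2. |9 − 2| = 7 — satisfied.
3. max(9, 2) = 9, not 8 — violated.
4. m + n = 2 + 9 = 11; 11 < 12, bound 12 not met — violated.
5. n + d = 9 + 7 = 16; 16 > 13 — satisfied.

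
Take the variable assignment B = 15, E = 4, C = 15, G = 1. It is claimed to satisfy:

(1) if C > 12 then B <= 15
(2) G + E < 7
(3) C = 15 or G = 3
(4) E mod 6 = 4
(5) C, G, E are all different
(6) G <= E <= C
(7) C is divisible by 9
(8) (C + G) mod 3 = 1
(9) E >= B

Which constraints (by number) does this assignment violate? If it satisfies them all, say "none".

Constraints 7, 9 are violated.

(1) C = 15 > 12, so we need B ≤ 15; B = 15 ≤ 15  holds
(2) G + E = 1 + 4 = 5; 5 < 7  holds
(3) C = 15 = 15 (first disjunct)  holds
(4) 4 mod 6 = 4  holds
(5) values 15, 1, 4 are pairwise distinct  holds
(6) values 1 <= 4 <= 15  holds
(7) 15 = 9*1 + 6, so 9 does not divide 15  fails
(8) C + G = 16; 16 mod 3 = 1  holds
(9) E = 4, B = 15; 4 < 15 (want ≥)  fails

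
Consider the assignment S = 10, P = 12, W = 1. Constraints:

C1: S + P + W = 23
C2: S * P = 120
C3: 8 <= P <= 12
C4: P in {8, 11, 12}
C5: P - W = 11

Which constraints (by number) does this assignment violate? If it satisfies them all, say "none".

None — every constraint holds.

C1: S + P + W = 10 + 12 + 1 = 23 — holds.
C2: S * P = 10 * 12 = 120 — holds.
C3: P = 12 lies in [8, 12] — holds.
C4: P = 12 is in {8, 11, 12} — holds.
C5: P - W = 12 - 1 = 11 — holds.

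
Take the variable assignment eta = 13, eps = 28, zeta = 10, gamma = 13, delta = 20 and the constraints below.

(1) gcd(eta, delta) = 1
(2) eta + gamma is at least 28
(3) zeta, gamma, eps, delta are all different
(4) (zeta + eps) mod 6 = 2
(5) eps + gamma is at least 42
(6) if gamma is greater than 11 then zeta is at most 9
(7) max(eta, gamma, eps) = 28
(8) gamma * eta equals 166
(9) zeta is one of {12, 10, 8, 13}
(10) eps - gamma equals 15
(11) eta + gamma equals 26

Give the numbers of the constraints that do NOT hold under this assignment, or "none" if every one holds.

Constraints 2, 5, 6, 8 are violated.

(1) gcd(13, 20) = 1  yes
(2) eta + gamma = 13 + 13 = 26; 26 < 28, bound 28 not met  no
(3) values 10, 13, 28, 20 are pairwise distinct  yes
(4) zeta + eps = 38; 38 mod 6 = 2  yes
(5) eps + gamma = 28 + 13 = 41; 41 < 42, bound 42 not met  no
(6) gamma = 13 > 11, so we need zeta ≤ 9; but zeta = 10 > 9  no
(7) max(13, 13, 28) = 28  yes
(8) gamma * eta = 13 * 13 = 169, not 166  no
(9) zeta = 10 is in {12, 10, 8, 13}  yes
(10) eps - gamma = 28 - 13 = 15  yes
(11) eta + gamma = 13 + 13 = 26  yes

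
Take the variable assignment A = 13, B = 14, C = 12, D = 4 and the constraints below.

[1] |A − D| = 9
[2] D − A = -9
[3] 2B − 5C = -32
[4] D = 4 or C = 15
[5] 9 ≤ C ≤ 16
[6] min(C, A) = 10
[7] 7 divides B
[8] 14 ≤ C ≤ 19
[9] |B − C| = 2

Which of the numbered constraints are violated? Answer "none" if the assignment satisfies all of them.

[1] |13 − 4| = 9  OK
[2] D − A = 4 − 13 = -9  OK
[3] 2B − 5C = 2(14) − 5(12) = -32  OK
[4] D = 4 = 4 (first disjunct)  OK
[5] C = 12 lies in [9, 16]  OK
[6] min(12, 13) = 12, not 10  FAIL
[7] 14 / 7 = 2, so 7 divides 14  OK
[8] C = 12 is outside [14, 19]  FAIL
[9] |14 − 12| = 2  OK

Violated: 6, 8.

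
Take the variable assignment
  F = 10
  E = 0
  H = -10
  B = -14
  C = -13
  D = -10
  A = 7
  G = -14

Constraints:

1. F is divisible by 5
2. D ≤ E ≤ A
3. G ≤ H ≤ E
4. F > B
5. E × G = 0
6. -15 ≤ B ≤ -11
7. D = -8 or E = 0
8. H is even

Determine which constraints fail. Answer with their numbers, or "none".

1. 10 / 5 = 2, so 5 divides 10 — OK.
2. values -10 ≤ 0 ≤ 7 — OK.
3. values -14 ≤ -10 ≤ 0 — OK.
4. F = 10, B = -14; 10 > -14 — OK.
5. E × G = 0 × (-14) = 0 — OK.
6. B = -14 lies in [-15, -11] — OK.
7. D = -10 ≠ -8, but E = 0 = 0 (second disjunct) — OK.
8. H = -10 is even — OK.

All constraints are satisfied.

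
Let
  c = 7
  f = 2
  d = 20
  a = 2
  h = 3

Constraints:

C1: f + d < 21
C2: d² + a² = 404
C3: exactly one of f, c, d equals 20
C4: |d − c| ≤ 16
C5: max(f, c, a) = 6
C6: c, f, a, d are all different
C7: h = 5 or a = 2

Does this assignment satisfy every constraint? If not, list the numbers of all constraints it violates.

C1: f + d = 2 + 20 = 22; 22 ≥ 21, bound 21 not met  ✘
C2: d² + a² = 20² + 2² = 400 + 4 = 404  ✔
C3: f=2, c=7, d=20; 1 of them equals 20  ✔
C4: |20 − 7| = 13; 13 ≤ 16  ✔
C5: max(2, 7, 2) = 7, not 6  ✘
C6: f = a = 2, not all different  ✘
C7: h = 3 ≠ 5, but a = 2 = 2 (second disjunct)  ✔

Violated: 1, 5, and 6.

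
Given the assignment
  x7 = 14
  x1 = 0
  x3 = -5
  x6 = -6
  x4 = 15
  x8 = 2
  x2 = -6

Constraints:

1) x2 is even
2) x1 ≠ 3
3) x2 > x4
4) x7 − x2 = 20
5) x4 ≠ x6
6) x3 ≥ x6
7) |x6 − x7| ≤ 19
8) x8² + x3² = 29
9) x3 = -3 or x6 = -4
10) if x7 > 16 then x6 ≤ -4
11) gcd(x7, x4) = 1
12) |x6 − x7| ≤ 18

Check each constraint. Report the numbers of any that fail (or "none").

1) x2 = -6 is even — holds.
2) x1 = 0, and 0 ≠ 3 — holds.
3) x2 = -6, x4 = 15; -6 ≤ 15 (want >) — fails.
4) x7 − x2 = 14 − (-6) = 20 — holds.
5) x4 = 15, x6 = -6; distinct — holds.
6) x3 = -5, x6 = -6; -5 ≥ -6 — holds.
7) |-6 − 14| = 20; 20 > 19, exceeds bound 19 — fails.
8) x8² + x3² = 2² + (-5)² = 4 + 25 = 29 — holds.
9) x3 = -5 ≠ -3 and x6 = -6 ≠ -4; both disjuncts false — fails.
10) x7 = 14, not > 16; antecedent false, conditional vacuously true — holds.
11) gcd(14, 15) = 1 — holds.
12) |-6 − 14| = 20; 20 > 18, exceeds bound 18 — fails.

The assignment fails constraints 3, 7, 9, and 12.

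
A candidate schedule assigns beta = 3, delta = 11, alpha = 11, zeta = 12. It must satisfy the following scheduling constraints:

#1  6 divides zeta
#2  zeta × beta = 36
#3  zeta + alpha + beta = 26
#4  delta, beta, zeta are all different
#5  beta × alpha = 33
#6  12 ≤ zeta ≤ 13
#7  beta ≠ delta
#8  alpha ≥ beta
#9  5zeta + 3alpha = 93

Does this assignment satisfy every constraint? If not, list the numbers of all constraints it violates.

Yes — all constraints hold.

#1 12 / 6 = 2, so 6 divides 12 — holds.
#2 zeta × beta = 12 × 3 = 36 — holds.
#3 zeta + alpha + beta = 12 + 11 + 3 = 26 — holds.
#4 values 11, 3, 12 are pairwise distinct — holds.
#5 beta × alpha = 3 × 11 = 33 — holds.
#6 zeta = 12 lies in [12, 13] — holds.
#7 beta = 3, delta = 11; distinct — holds.
#8 alpha = 11, beta = 3; 11 ≥ 3 — holds.
#9 5zeta + 3alpha = 5(12) + 3(11) = 93 — holds.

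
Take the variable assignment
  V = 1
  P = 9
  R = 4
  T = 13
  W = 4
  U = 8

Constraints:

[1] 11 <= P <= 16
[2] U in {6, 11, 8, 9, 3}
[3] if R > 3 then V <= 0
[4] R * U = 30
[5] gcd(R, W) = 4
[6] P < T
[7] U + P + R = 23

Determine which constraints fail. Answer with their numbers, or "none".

[1] P = 9 is outside [11, 16]  ✗
[2] U = 8 is in {6, 11, 8, 9, 3}  ✓
[3] R = 4 > 3, so we need V ≤ 0; but V = 1 > 0  ✗
[4] R * U = 4 * 8 = 32, not 30  ✗
[5] gcd(4, 4) = 4  ✓
[6] P = 9, T = 13; 9 < 13  ✓
[7] U + P + R = 8 + 9 + 4 = 21, not 23  ✗

No — constraints 1, 3, 4, 7 are not satisfied.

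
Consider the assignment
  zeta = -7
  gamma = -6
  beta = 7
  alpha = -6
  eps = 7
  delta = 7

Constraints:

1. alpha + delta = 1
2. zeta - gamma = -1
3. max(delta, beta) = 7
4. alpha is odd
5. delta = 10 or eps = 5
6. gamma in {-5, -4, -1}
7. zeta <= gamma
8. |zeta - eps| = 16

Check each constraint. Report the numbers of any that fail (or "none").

1. alpha + delta = -6 + 7 = 1  holds
2. zeta - gamma = -7 - (-6) = -1  holds
3. max(7, 7) = 7  holds
4. alpha = -6 is even  fails
5. delta = 7 ≠ 10 and eps = 7 ≠ 5; both disjuncts false  fails
6. gamma = -6 is not in {-5, -4, -1}  fails
7. zeta = -7, gamma = -6; -7 ≤ -6  holds
8. |-7 - 7| = 14, not 16  fails

Constraints 4, 5, 6, 8 are violated.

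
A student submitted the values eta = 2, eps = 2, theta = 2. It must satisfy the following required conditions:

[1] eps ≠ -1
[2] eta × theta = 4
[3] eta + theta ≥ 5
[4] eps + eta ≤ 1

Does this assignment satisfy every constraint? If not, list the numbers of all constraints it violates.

[1] eps = 2, and 2 ≠ -1  OK
[2] eta × theta = 2 × 2 = 4  OK
[3] eta + theta = 2 + 2 = 4; 4 < 5, bound 5 not met  FAIL
[4] eps + eta = 2 + 2 = 4; 4 > 1, bound 1 not met  FAIL

Violated: 3 and 4.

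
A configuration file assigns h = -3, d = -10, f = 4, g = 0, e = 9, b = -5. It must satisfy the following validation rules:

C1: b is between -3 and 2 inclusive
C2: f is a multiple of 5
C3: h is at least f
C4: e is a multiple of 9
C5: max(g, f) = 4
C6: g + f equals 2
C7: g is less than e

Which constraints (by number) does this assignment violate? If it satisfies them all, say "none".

C1: b = -5 is outside [-3, 2] — does not hold.
C2: 4 = 5*0 + 4, so 5 does not divide 4 — does not hold.
C3: h = -3, f = 4; -3 < 4 (want ≥) — does not hold.
C4: 9 / 9 = 1, so 9 divides 9 — holds.
C5: max(0, 4) = 4 — holds.
C6: g + f = 0 + 4 = 4, not 2 — does not hold.
C7: g = 0, e = 9; 0 < 9 — holds.

No — constraints 1, 2, 3, and 6 are not satisfied.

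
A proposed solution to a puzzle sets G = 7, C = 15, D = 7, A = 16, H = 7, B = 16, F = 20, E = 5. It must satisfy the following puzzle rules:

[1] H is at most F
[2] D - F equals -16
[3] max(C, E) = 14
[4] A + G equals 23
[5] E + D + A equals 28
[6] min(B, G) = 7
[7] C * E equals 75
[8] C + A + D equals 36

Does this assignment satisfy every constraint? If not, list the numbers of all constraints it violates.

Constraints 2, 3, 8 do not hold.

[1] H = 7, F = 20; 7 ≤ 20 — holds.
[2] D - F = 7 - 20 = -13, not -16 — fails.
[3] max(15, 5) = 15, not 14 — fails.
[4] A + G = 16 + 7 = 23 — holds.
[5] E + D + A = 5 + 7 + 16 = 28 — holds.
[6] min(16, 7) = 7 — holds.
[7] C * E = 15 * 5 = 75 — holds.
[8] C + A + D = 15 + 16 + 7 = 38, not 36 — fails.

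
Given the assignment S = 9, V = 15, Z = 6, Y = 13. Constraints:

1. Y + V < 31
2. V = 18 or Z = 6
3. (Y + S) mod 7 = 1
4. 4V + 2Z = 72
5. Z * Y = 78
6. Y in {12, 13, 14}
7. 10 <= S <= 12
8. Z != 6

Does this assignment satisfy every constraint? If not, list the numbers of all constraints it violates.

1. Y + V = 13 + 15 = 28; 28 < 31 — OK.
2. V = 15 ≠ 18, but Z = 6 = 6 (second disjunct) — OK.
3. Y + S = 22; 22 mod 7 = 1 — OK.
4. 4V + 2Z = 4(15) + 2(6) = 72 — OK.
5. Z * Y = 6 * 13 = 78 — OK.
6. Y = 13 is in {12, 13, 14} — OK.
7. S = 9 is outside [10, 12] — violated.
8. Z = 6, but 6 is required to differ — violated.

Constraints 7, 8 are violated.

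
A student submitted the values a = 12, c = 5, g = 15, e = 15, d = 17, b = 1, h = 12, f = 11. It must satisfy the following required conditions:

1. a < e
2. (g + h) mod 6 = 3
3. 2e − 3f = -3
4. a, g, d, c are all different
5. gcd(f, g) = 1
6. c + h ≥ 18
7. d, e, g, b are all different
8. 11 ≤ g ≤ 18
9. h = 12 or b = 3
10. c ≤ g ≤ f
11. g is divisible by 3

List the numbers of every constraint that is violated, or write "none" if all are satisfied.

1. a = 12, e = 15; 12 < 15  holds
2. g + h = 27; 27 mod 6 = 3  holds
3. 2e − 3f = 2(15) − 3(11) = -3  holds
4. values 12, 15, 17, 5 are pairwise distinct  holds
5. gcd(11, 15) = 1  holds
6. c + h = 5 + 12 = 17; 17 < 18, bound 18 not met  fails
7. e = g = 15, not all different  fails
8. g = 15 lies in [11, 18]  holds
9. h = 12 = 12 (first disjunct)  holds
10. values 5, 15, 11; g = 15 is not ≤ f = 11  fails
11. 15 / 3 = 5, so 3 divides 15  holds

Violated: 6, 7, 10.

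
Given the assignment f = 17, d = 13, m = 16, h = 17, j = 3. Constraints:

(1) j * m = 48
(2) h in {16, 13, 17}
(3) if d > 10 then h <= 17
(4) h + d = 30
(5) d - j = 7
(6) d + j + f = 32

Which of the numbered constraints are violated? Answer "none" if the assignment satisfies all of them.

The assignment fails constraints 5 and 6.

(1) j * m = 3 * 16 = 48  holds
(2) h = 17 is in {16, 13, 17}  holds
(3) d = 13 > 10, so we need h ≤ 17; h = 17 ≤ 17  holds
(4) h + d = 17 + 13 = 30  holds
(5) d - j = 13 - 3 = 10, not 7  fails
(6) d + j + f = 13 + 3 + 17 = 33, not 32  fails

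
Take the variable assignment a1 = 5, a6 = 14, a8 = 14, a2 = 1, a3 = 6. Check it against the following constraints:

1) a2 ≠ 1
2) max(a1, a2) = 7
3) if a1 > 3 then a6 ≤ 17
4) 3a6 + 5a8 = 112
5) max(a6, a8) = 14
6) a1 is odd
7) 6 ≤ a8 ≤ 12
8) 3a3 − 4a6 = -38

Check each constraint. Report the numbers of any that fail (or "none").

Constraints 1, 2, 7 do not hold.

1) a2 = 1, but 1 is required to differ  fails
2) max(5, 1) = 5, not 7  fails
3) a1 = 5 > 3, so we need a6 ≤ 17; a6 = 14 ≤ 17  holds
4) 3a6 + 5a8 = 3(14) + 5(14) = 112  holds
5) max(14, 14) = 14  holds
6) a1 = 5 is odd  holds
7) a8 = 14 is outside [6, 12]  fails
8) 3a3 − 4a6 = 3(6) − 4(14) = -38  holds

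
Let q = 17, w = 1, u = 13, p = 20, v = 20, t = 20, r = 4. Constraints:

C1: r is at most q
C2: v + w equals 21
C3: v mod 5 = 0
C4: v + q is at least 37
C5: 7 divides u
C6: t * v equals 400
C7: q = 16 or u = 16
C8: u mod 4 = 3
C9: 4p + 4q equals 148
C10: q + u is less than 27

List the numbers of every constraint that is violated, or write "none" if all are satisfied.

C1: r = 4, q = 17; 4 ≤ 17  ✓
C2: v + w = 20 + 1 = 21  ✓
C3: 20 mod 5 = 0  ✓
C4: v + q = 20 + 17 = 37; 37 ≥ 37  ✓
C5: 13 = 7*1 + 6, so 7 does not divide 13  ✗
C6: t * v = 20 * 20 = 400  ✓
C7: q = 17 ≠ 16 and u = 13 ≠ 16; both disjuncts false  ✗
C8: 13 mod 4 = 1, not 3  ✗
C9: 4p + 4q = 4(20) + 4(17) = 148  ✓
C10: q + u = 17 + 13 = 30; 30 ≥ 27, bound 27 not met  ✗

No — constraints 5, 7, 8, and 10 are not satisfied.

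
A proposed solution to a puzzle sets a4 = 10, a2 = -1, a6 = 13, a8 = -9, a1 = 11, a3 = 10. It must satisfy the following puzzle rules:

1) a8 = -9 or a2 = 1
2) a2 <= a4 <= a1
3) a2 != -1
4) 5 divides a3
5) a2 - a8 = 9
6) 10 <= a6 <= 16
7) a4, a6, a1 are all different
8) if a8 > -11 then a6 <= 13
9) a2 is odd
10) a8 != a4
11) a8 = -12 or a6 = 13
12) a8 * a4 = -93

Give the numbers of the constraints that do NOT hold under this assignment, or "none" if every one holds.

Constraints 3, 5, and 12 do not hold.

1) a8 = -9 = -9 (first disjunct) — OK.
2) values -1 <= 10 <= 11 — OK.
3) a2 = -1, but -1 is required to differ — violated.
4) 10 / 5 = 2, so 5 divides 10 — OK.
5) a2 - a8 = -1 - (-9) = 8, not 9 — violated.
6) a6 = 13 lies in [10, 16] — OK.
7) values 10, 13, 11 are pairwise distinct — OK.
8) a8 = -9 > -11, so we need a6 ≤ 13; a6 = 13 ≤ 13 — OK.
9) a2 = -1 is odd — OK.
10) a8 = -9, a4 = 10; distinct — OK.
11) a8 = -9 ≠ -12, but a6 = 13 = 13 (second disjunct) — OK.
12) a8 * a4 = -9 * 10 = -90, not -93 — violated.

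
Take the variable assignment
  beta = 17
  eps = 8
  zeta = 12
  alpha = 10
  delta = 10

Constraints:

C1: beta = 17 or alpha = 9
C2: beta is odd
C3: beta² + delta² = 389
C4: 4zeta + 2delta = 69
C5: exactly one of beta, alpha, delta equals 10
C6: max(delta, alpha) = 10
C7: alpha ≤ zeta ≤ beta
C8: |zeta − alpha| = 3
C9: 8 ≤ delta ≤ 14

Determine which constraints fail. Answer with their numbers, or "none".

Constraints 4, 5, 8 do not hold.

C1: beta = 17 = 17 (first disjunct) — holds.
C2: beta = 17 is odd — holds.
C3: beta² + delta² = 17² + 10² = 289 + 100 = 389 — holds.
C4: 4zeta + 2delta = 4(12) + 2(10) = 68, not 69 — fails.
C5: beta=17, alpha=10, delta=10; 2 of them equal 10, not exactly one — fails.
C6: max(10, 10) = 10 — holds.
C7: values 10 ≤ 12 ≤ 17 — holds.
C8: |12 − 10| = 2, not 3 — fails.
C9: delta = 10 lies in [8, 14] — holds.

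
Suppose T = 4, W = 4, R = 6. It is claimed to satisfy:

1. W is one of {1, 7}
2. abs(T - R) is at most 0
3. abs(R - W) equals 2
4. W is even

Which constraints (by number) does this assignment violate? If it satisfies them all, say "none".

1. W = 4 is not in {1, 7}  FAIL
2. abs(4 - 6) = 2; 2 > 0, exceeds bound 0  FAIL
3. abs(6 - 4) = 2  OK
4. W = 4 is even  OK

Constraints 1 and 2 do not hold.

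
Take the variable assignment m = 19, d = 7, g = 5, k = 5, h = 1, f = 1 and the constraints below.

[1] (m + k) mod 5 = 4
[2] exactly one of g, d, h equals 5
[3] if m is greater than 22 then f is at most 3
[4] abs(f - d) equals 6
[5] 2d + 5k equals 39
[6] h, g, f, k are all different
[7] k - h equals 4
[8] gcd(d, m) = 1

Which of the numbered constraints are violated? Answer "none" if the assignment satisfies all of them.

The assignment fails constraint 6.

[1] m + k = 24; 24 mod 5 = 4  ✓
[2] g=5, d=7, h=1; 1 of them equals 5  ✓
[3] m = 19, not > 22; antecedent false, conditional vacuously true  ✓
[4] abs(1 - 7) = 6  ✓
[5] 2d + 5k = 2(7) + 5(5) = 39  ✓
[6] h = f = 1, not all different  ✗
[7] k - h = 5 - 1 = 4  ✓
[8] gcd(7, 19) = 1  ✓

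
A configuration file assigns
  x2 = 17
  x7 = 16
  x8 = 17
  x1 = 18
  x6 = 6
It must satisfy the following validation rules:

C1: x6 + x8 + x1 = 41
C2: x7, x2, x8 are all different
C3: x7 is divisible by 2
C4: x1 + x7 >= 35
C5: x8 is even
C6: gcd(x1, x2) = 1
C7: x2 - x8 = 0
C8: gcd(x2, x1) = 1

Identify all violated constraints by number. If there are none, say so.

C1: x6 + x8 + x1 = 6 + 17 + 18 = 41 — holds.
C2: x2 = x8 = 17, not all different — does not hold.
C3: 16 / 2 = 8, so 2 divides 16 — holds.
C4: x1 + x7 = 18 + 16 = 34; 34 < 35, bound 35 not met — does not hold.
C5: x8 = 17 is odd — does not hold.
C6: gcd(18, 17) = 1 — holds.
C7: x2 - x8 = 17 - 17 = 0 — holds.
C8: gcd(17, 18) = 1 — holds.

Constraints 2, 4, 5 do not hold.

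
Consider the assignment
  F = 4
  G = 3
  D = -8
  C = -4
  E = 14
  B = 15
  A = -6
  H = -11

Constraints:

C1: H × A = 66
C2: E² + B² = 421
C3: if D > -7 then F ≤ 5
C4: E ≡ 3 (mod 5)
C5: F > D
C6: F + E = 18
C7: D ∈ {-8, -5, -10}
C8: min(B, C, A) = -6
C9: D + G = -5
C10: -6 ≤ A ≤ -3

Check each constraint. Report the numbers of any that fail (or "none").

Constraint 4 does not hold.

C1: H × A = -11 × (-6) = 66 — OK.
C2: E² + B² = 14² + 15² = 196 + 225 = 421 — OK.
C3: D = -8, not > -7; antecedent false, conditional vacuously true — OK.
C4: 14 mod 5 = 4, not 3 — violated.
C5: F = 4, D = -8; 4 > -8 — OK.
C6: F + E = 4 + 14 = 18 — OK.
C7: D = -8 is in {-8, -5, -10} — OK.
C8: min(15, -4, -6) = -6 — OK.
C9: D + G = -8 + 3 = -5 — OK.
C10: A = -6 lies in [-6, -3] — OK.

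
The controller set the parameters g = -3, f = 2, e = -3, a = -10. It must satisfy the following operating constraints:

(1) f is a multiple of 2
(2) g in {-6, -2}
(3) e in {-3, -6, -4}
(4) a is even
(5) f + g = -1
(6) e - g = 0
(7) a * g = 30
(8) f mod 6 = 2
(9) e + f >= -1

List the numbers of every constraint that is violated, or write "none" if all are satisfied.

Violated: 2.

(1) 2 / 2 = 1, so 2 divides 2  ✓
(2) g = -3 is not in {-6, -2}  ✗
(3) e = -3 is in {-3, -6, -4}  ✓
(4) a = -10 is even  ✓
(5) f + g = 2 + (-3) = -1  ✓
(6) e - g = -3 - (-3) = 0  ✓
(7) a * g = -10 * (-3) = 30  ✓
(8) 2 mod 6 = 2  ✓
(9) e + f = -3 + 2 = -1; -1 ≥ -1  ✓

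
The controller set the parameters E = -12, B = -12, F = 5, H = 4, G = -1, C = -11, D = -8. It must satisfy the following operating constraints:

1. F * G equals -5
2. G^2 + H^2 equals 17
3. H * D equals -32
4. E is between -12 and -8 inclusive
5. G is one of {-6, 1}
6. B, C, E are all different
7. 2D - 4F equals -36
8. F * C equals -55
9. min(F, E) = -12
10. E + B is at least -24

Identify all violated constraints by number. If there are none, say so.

1. F * G = 5 * (-1) = -5  ✔
2. G^2 + H^2 = (-1)^2 + 4^2 = 1 + 16 = 17  ✔
3. H * D = 4 * (-8) = -32  ✔
4. E = -12 lies in [-12, -8]  ✔
5. G = -1 is not in {-6, 1}  ✘
6. B = E = -12, not all different  ✘
7. 2D - 4F = 2(-8) - 4(5) = -36  ✔
8. F * C = 5 * (-11) = -55  ✔
9. min(5, -12) = -12  ✔
10. E + B = -12 + (-12) = -24; -24 ≥ -24  ✔

The assignment fails constraints 5 and 6.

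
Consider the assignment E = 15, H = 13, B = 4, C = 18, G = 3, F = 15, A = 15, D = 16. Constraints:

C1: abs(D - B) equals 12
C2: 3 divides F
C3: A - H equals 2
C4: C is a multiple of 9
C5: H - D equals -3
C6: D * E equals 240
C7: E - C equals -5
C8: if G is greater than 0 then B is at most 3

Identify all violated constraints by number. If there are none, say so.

C1: abs(16 - 4) = 12  true
C2: 15 / 3 = 5, so 3 divides 15  true
C3: A - H = 15 - 13 = 2  true
C4: 18 / 9 = 2, so 9 divides 18  true
C5: H - D = 13 - 16 = -3  true
C6: D * E = 16 * 15 = 240  true
C7: E - C = 15 - 18 = -3, not -5  false
C8: G = 3 > 0, so we need B ≤ 3; but B = 4 > 3  false

No — constraints 7, 8 are not satisfied.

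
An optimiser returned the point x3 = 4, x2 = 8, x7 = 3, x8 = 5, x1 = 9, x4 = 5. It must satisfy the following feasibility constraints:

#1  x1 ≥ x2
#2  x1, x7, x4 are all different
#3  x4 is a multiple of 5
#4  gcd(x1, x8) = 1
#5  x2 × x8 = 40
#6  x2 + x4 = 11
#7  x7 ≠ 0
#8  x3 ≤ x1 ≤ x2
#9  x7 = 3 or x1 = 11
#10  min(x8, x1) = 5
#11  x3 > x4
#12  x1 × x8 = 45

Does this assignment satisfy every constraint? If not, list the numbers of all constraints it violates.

Constraints 6, 8, 11 do not hold.

#1 x1 = 9, x2 = 8; 9 ≥ 8 — holds.
#2 values 9, 3, 5 are pairwise distinct — holds.
#3 5 / 5 = 1, so 5 divides 5 — holds.
#4 gcd(9, 5) = 1 — holds.
#5 x2 × x8 = 8 × 5 = 40 — holds.
#6 x2 + x4 = 8 + 5 = 13, not 11 — does not hold.
#7 x7 = 3, and 3 ≠ 0 — holds.
#8 values 4, 9, 8; x1 = 9 is not ≤ x2 = 8 — does not hold.
#9 x7 = 3 = 3 (first disjunct) — holds.
#10 min(5, 9) = 5 — holds.
#11 x3 = 4, x4 = 5; 4 ≤ 5 (want >) — does not hold.
#12 x1 × x8 = 9 × 5 = 45 — holds.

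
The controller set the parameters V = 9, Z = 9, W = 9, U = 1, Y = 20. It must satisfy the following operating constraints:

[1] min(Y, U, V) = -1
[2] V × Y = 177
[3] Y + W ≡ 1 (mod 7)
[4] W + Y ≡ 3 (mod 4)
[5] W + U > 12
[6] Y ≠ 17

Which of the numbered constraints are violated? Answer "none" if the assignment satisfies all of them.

[1] min(20, 1, 9) = 1, not -1  ✗
[2] V × Y = 9 × 20 = 180, not 177  ✗
[3] Y + W = 29; 29 mod 7 = 1  ✓
[4] W + Y = 29; 29 mod 4 = 1, not 3  ✗
[5] W + U = 9 + 1 = 10; 10 ≤ 12, bound 12 not met  ✗
[6] Y = 20, and 20 ≠ 17  ✓

The assignment fails constraints 1, 2, 4, and 5.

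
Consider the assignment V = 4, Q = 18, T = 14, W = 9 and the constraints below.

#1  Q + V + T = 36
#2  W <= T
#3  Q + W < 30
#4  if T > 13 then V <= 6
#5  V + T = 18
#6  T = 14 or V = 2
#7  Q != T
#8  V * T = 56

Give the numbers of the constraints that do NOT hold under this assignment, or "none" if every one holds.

#1 Q + V + T = 18 + 4 + 14 = 36 — OK.
#2 W = 9, T = 14; 9 ≤ 14 — OK.
#3 Q + W = 18 + 9 = 27; 27 < 30 — OK.
#4 T = 14 > 13, so we need V ≤ 6; V = 4 ≤ 6 — OK.
#5 V + T = 4 + 14 = 18 — OK.
#6 T = 14 = 14 (first disjunct) — OK.
#7 Q = 18, T = 14; distinct — OK.
#8 V * T = 4 * 14 = 56 — OK.

No violations.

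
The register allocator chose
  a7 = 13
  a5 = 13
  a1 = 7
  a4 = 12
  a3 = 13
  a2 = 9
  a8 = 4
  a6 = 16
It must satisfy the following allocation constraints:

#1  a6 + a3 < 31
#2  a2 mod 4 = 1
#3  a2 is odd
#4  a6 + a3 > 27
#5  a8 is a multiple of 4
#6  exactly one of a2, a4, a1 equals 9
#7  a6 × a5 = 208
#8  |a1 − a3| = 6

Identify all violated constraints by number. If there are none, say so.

#1 a6 + a3 = 16 + 13 = 29; 29 < 31  true
#2 9 mod 4 = 1  true
#3 a2 = 9 is odd  true
#4 a6 + a3 = 16 + 13 = 29; 29 > 27  true
#5 4 / 4 = 1, so 4 divides 4  true
#6 a2=9, a4=12, a1=7; 1 of them equals 9  true
#7 a6 × a5 = 16 × 13 = 208  true
#8 |7 − 13| = 6  true

All constraints are satisfied.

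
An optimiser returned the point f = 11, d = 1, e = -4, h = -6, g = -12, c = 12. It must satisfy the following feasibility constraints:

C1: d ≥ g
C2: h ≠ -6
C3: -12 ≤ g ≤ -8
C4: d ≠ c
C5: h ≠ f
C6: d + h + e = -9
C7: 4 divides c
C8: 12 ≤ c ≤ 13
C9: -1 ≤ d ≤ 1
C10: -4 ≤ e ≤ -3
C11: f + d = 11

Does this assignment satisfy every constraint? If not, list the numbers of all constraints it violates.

No — constraints 2 and 11 are not satisfied.

C1: d = 1, g = -12; 1 ≥ -12 — satisfied.
C2: h = -6, but -6 is required to differ — violated.
C3: g = -12 lies in [-12, -8] — satisfied.
C4: d = 1, c = 12; distinct — satisfied.
C5: h = -6, f = 11; distinct — satisfied.
C6: d + h + e = 1 + (-6) + (-4) = -9 — satisfied.
C7: 12 / 4 = 3, so 4 divides 12 — satisfied.
C8: c = 12 lies in [12, 13] — satisfied.
C9: d = 1 lies in [-1, 1] — satisfied.
C10: e = -4 lies in [-4, -3] — satisfied.
C11: f + d = 11 + 1 = 12, not 11 — violated.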